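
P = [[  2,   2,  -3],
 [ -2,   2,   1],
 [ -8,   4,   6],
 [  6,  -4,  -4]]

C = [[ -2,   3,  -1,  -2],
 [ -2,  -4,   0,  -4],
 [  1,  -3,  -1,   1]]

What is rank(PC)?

First compute PC:
[[-11,   7,   1, -15],
 [  1, -17,   1,  -3],
 [ 14, -58,   2,   6],
 [ -8,  46,  -2,   0]]
Now row reduce the product.
R2 ← R2 + (1/11)·R1: [0, -180/11, 12/11, -48/11]
R3 ← R3 + (14/11)·R1: [0, -540/11, 36/11, -144/11]
R4 ← R4 − (8/11)·R1: [0, 450/11, -30/11, 120/11]
R3 ← R3 − (3)·R2: [0, 0, 0, 0]
R4 ← R4 + (5/2)·R2: [0, 0, 0, 0]
2 nonzero rows, so rank(PC) = 2.

2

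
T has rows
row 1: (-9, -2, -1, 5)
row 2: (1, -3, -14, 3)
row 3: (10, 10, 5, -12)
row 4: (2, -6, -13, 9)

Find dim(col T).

4

Row reduce to echelon form.
R2 ← R2 + (1/9)·R1: [0, -29/9, -127/9, 32/9]
R3 ← R3 + (10/9)·R1: [0, 70/9, 35/9, -58/9]
R4 ← R4 + (2/9)·R1: [0, -58/9, -119/9, 91/9]
R3 ← R3 + (70/29)·R2: [0, 0, -875/29, 62/29]
R4 ← R4 − (2)·R2: [0, 0, 15, 3]
R4 ← R4 + (87/175)·R3: [0, 0, 0, 711/175]
Echelon form has 4 nonzero rows, so rank(T) = 4.
The column space has dimension equal to the rank: 4.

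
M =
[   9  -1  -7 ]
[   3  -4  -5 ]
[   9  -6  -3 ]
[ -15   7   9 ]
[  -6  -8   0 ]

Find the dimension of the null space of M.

Row reduce to echelon form.
R2 ← R2 − (1/3)·R1: [0, -11/3, -8/3]
R3 ← R3 − R1: [0, -5, 4]
R4 ← R4 + (5/3)·R1: [0, 16/3, -8/3]
R5 ← R5 + (2/3)·R1: [0, -26/3, -14/3]
R3 ← R3 − (15/11)·R2: [0, 0, 84/11]
R4 ← R4 + (16/11)·R2: [0, 0, -72/11]
R5 ← R5 − (26/11)·R2: [0, 0, 18/11]
R4 ← R4 + (6/7)·R3: [0, 0, 0]
R5 ← R5 − (3/14)·R3: [0, 0, 0]
3 nonzero rows, so rank(M) = 3.
M has 3 columns; by rank–nullity, nullity = 3 − 3 = 0.

0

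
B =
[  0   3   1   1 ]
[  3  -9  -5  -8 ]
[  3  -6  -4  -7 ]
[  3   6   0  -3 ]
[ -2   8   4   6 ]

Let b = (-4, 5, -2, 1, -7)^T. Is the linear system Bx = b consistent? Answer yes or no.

Row reduce the augmented matrix [B | b].
Swap R1 ↔ R2
R3 ← R3 − R1: [0, 3, 1, 1, -7]
R4 ← R4 − R1: [0, 15, 5, 5, -4]
R5 ← R5 + (2/3)·R1: [0, 2, 2/3, 2/3, -11/3]
R3 ← R3 − R2: [0, 0, 0, 0, -3]
R4 ← R4 − (5)·R2: [0, 0, 0, 0, 16]
R5 ← R5 − (2/3)·R2: [0, 0, 0, 0, -1]
R4 ← R4 + (16/3)·R3: [0, 0, 0, 0, 0]
R5 ← R5 − (1/3)·R3: [0, 0, 0, 0, 0]
The echelon form has 3 nonzero rows; the last pivot sits in the augmented column, so rank(B) = 2 but rank([B|b]) = 3.
Since the ranks differ, the system is inconsistent.

no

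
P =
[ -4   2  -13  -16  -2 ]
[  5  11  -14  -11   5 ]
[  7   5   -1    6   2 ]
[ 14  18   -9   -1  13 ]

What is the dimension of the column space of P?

Row reduce to echelon form.
R2 ← R2 + (5/4)·R1: [0, 27/2, -121/4, -31, 5/2]
R3 ← R3 + (7/4)·R1: [0, 17/2, -95/4, -22, -3/2]
R4 ← R4 + (7/2)·R1: [0, 25, -109/2, -57, 6]
R3 ← R3 − (17/27)·R2: [0, 0, -127/27, -67/27, -83/27]
R4 ← R4 − (50/27)·R2: [0, 0, 41/27, 11/27, 37/27]
R4 ← R4 + (41/127)·R3: [0, 0, 0, -50/127, 48/127]
Echelon form has 4 nonzero rows, so rank(P) = 4.
The column space has dimension equal to the rank: 4.

4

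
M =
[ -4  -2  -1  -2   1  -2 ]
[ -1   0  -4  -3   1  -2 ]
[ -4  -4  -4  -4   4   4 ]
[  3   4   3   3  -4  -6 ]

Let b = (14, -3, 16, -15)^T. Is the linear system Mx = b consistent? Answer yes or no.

Row reduce the augmented matrix [M | b].
R2 ← R2 − (1/4)·R1: [0, 1/2, -15/4, -5/2, 3/4, -3/2, -13/2]
R3 ← R3 − R1: [0, -2, -3, -2, 3, 6, 2]
R4 ← R4 + (3/4)·R1: [0, 5/2, 9/4, 3/2, -13/4, -15/2, -9/2]
R3 ← R3 + (4)·R2: [0, 0, -18, -12, 6, 0, -24]
R4 ← R4 − (5)·R2: [0, 0, 21, 14, -7, 0, 28]
R4 ← R4 + (7/6)·R3: [0, 0, 0, 0, 0, 0, 0]
The echelon form has 3 nonzero rows, and every pivot lies in the first 6 columns, so rank(M) = rank([M|b]) = 3.
The system is consistent.

yes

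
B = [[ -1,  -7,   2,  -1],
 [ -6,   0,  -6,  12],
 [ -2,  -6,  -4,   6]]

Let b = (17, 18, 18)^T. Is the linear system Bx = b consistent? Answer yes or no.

Row reduce the augmented matrix [B | b].
R2 ← R2 − (6)·R1: [0, 42, -18, 18, -84]
R3 ← R3 − (2)·R1: [0, 8, -8, 8, -16]
R3 ← R3 − (4/21)·R2: [0, 0, -32/7, 32/7, 0]
The echelon form has 3 nonzero rows, and every pivot lies in the first 4 columns, so rank(B) = rank([B|b]) = 3.
The system is consistent.

yes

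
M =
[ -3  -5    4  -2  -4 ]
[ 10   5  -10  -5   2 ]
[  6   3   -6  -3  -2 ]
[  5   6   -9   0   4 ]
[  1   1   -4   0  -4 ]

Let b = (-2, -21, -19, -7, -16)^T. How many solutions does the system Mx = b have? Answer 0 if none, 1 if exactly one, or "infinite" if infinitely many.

1

Row reduce the augmented matrix [M | b].
R2 ← R2 + (10/3)·R1: [0, -35/3, 10/3, -35/3, -34/3, -83/3]
R3 ← R3 + (2)·R1: [0, -7, 2, -7, -10, -23]
R4 ← R4 + (5/3)·R1: [0, -7/3, -7/3, -10/3, -8/3, -31/3]
R5 ← R5 + (1/3)·R1: [0, -2/3, -8/3, -2/3, -16/3, -50/3]
R3 ← R3 − (3/5)·R2: [0, 0, 0, 0, -16/5, -32/5]
R4 ← R4 − (1/5)·R2: [0, 0, -3, -1, -2/5, -24/5]
R5 ← R5 − (2/35)·R2: [0, 0, -20/7, 0, -164/35, -528/35]
Swap R3 ↔ R4
R5 ← R5 − (20/21)·R3: [0, 0, 0, 20/21, -452/105, -368/35]
Swap R4 ↔ R5
The echelon form has 5 nonzero rows, and every pivot lies in the first 5 columns, so rank(M) = rank([M|b]) = 5.
The system is consistent.
rank = 5 = number of unknowns, so the solution is unique.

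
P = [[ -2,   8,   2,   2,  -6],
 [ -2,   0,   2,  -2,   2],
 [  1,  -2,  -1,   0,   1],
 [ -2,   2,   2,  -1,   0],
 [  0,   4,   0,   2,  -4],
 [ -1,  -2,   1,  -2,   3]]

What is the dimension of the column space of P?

Row reduce to echelon form.
R2 ← R2 − R1: [0, -8, 0, -4, 8]
R3 ← R3 + (1/2)·R1: [0, 2, 0, 1, -2]
R4 ← R4 − R1: [0, -6, 0, -3, 6]
R6 ← R6 − (1/2)·R1: [0, -6, 0, -3, 6]
R3 ← R3 + (1/4)·R2: [0, 0, 0, 0, 0]
R4 ← R4 − (3/4)·R2: [0, 0, 0, 0, 0]
R5 ← R5 + (1/2)·R2: [0, 0, 0, 0, 0]
R6 ← R6 − (3/4)·R2: [0, 0, 0, 0, 0]
Echelon form has 2 nonzero rows, so rank(P) = 2.
The column space has dimension equal to the rank: 2.

2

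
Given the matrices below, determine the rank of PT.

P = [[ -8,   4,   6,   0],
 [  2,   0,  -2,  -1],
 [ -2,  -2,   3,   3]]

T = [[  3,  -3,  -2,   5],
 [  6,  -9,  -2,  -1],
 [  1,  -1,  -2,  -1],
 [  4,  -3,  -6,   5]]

2

First compute PT:
[[  6, -18,  -4, -50],
 [  0,  -1,   6,   7],
 [ -3,  12, -16,   4]]
Now row reduce the product.
R3 ← R3 + (1/2)·R1: [0, 3, -18, -21]
R3 ← R3 + (3)·R2: [0, 0, 0, 0]
2 nonzero rows, so rank(PT) = 2.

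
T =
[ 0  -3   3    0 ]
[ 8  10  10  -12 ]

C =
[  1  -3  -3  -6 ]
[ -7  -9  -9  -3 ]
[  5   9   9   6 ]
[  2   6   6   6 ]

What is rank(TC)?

2

First compute TC:
[[ 36,  54,  54,  27],
 [-36, -96, -96, -90]]
Now row reduce the product.
R2 ← R2 + R1: [0, -42, -42, -63]
2 nonzero rows, so rank(TC) = 2.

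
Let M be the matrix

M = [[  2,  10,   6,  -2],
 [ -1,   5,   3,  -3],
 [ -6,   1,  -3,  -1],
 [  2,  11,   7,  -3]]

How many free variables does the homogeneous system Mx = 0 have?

1

Row reduce to echelon form.
R2 ← R2 + (1/2)·R1: [0, 10, 6, -4]
R3 ← R3 + (3)·R1: [0, 31, 15, -7]
R4 ← R4 − R1: [0, 1, 1, -1]
R3 ← R3 − (31/10)·R2: [0, 0, -18/5, 27/5]
R4 ← R4 − (1/10)·R2: [0, 0, 2/5, -3/5]
R4 ← R4 + (1/9)·R3: [0, 0, 0, 0]
3 nonzero rows, so rank(M) = 3.
M has 4 columns; by rank–nullity, nullity = 4 − 3 = 1.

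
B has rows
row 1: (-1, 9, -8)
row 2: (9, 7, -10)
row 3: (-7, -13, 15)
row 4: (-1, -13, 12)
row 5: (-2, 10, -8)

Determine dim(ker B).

Row reduce to echelon form.
R2 ← R2 + (9)·R1: [0, 88, -82]
R3 ← R3 − (7)·R1: [0, -76, 71]
R4 ← R4 − R1: [0, -22, 20]
R5 ← R5 − (2)·R1: [0, -8, 8]
R3 ← R3 + (19/22)·R2: [0, 0, 2/11]
R4 ← R4 + (1/4)·R2: [0, 0, -1/2]
R5 ← R5 + (1/11)·R2: [0, 0, 6/11]
R4 ← R4 + (11/4)·R3: [0, 0, 0]
R5 ← R5 − (3)·R3: [0, 0, 0]
3 nonzero rows, so rank(B) = 3.
B has 3 columns; by rank–nullity, nullity = 3 − 3 = 0.

0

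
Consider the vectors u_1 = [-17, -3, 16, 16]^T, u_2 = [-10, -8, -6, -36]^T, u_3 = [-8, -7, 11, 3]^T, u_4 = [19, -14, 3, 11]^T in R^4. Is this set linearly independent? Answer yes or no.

yes

Form the matrix with these vectors as rows and row reduce.
R2 ← R2 − (10/17)·R1: [0, -106/17, -262/17, -772/17]
R3 ← R3 − (8/17)·R1: [0, -95/17, 59/17, -77/17]
R4 ← R4 + (19/17)·R1: [0, -295/17, 355/17, 491/17]
R3 ← R3 − (95/106)·R2: [0, 0, 916/53, 1917/53]
R4 ← R4 − (295/106)·R2: [0, 0, 3380/53, 8229/53]
R4 ← R4 − (845/229)·R3: [0, 0, 0, 4992/229]
4 nonzero rows, so the 4 vectors span a space of dimension 4.
Since 4 = 4, the vectors are linearly independent.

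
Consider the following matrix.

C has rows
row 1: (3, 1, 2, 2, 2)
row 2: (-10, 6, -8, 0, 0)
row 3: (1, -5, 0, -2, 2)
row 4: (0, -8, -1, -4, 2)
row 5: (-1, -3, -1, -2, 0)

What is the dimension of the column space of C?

3

Row reduce to echelon form.
R2 ← R2 + (10/3)·R1: [0, 28/3, -4/3, 20/3, 20/3]
R3 ← R3 − (1/3)·R1: [0, -16/3, -2/3, -8/3, 4/3]
R5 ← R5 + (1/3)·R1: [0, -8/3, -1/3, -4/3, 2/3]
R3 ← R3 + (4/7)·R2: [0, 0, -10/7, 8/7, 36/7]
R4 ← R4 + (6/7)·R2: [0, 0, -15/7, 12/7, 54/7]
R5 ← R5 + (2/7)·R2: [0, 0, -5/7, 4/7, 18/7]
R4 ← R4 − (3/2)·R3: [0, 0, 0, 0, 0]
R5 ← R5 − (1/2)·R3: [0, 0, 0, 0, 0]
Echelon form has 3 nonzero rows, so rank(C) = 3.
The column space has dimension equal to the rank: 3.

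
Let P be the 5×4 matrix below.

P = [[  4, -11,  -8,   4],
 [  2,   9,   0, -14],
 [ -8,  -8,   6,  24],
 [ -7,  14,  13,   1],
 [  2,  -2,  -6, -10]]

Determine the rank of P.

4

Row reduce to echelon form.
R2 ← R2 − (1/2)·R1: [0, 29/2, 4, -16]
R3 ← R3 + (2)·R1: [0, -30, -10, 32]
R4 ← R4 + (7/4)·R1: [0, -21/4, -1, 8]
R5 ← R5 − (1/2)·R1: [0, 7/2, -2, -12]
R3 ← R3 + (60/29)·R2: [0, 0, -50/29, -32/29]
R4 ← R4 + (21/58)·R2: [0, 0, 13/29, 64/29]
R5 ← R5 − (7/29)·R2: [0, 0, -86/29, -236/29]
R4 ← R4 + (13/50)·R3: [0, 0, 0, 48/25]
R5 ← R5 − (43/25)·R3: [0, 0, 0, -156/25]
R5 ← R5 + (13/4)·R4: [0, 0, 0, 0]
Echelon form has 4 nonzero rows, so rank(P) = 4.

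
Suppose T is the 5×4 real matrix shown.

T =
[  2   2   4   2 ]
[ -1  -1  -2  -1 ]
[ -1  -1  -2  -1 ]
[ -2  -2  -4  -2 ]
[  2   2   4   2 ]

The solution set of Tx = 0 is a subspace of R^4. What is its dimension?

3

Row reduce to echelon form.
R2 ← R2 + (1/2)·R1: [0, 0, 0, 0]
R3 ← R3 + (1/2)·R1: [0, 0, 0, 0]
R4 ← R4 + R1: [0, 0, 0, 0]
R5 ← R5 − R1: [0, 0, 0, 0]
1 nonzero row, so rank(T) = 1.
T has 4 columns; by rank–nullity, nullity = 4 − 1 = 3.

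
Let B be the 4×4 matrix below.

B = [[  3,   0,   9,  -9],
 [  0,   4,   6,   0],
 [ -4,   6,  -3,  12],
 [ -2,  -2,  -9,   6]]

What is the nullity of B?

Row reduce to echelon form.
R3 ← R3 + (4/3)·R1: [0, 6, 9, 0]
R4 ← R4 + (2/3)·R1: [0, -2, -3, 0]
R3 ← R3 − (3/2)·R2: [0, 0, 0, 0]
R4 ← R4 + (1/2)·R2: [0, 0, 0, 0]
2 nonzero rows, so rank(B) = 2.
B has 4 columns; by rank–nullity, nullity = 4 − 2 = 2.

2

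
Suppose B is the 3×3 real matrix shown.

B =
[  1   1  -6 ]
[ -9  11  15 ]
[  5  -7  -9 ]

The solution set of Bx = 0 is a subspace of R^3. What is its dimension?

Row reduce to echelon form.
R2 ← R2 + (9)·R1: [0, 20, -39]
R3 ← R3 − (5)·R1: [0, -12, 21]
R3 ← R3 + (3/5)·R2: [0, 0, -12/5]
3 nonzero rows, so rank(B) = 3.
B has 3 columns; by rank–nullity, nullity = 3 − 3 = 0.

0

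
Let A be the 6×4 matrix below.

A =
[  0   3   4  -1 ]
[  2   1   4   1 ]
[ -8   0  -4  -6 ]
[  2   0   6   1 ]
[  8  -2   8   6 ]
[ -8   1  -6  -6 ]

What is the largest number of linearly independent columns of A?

Row reduce to echelon form.
Swap R1 ↔ R2
R3 ← R3 + (4)·R1: [0, 4, 12, -2]
R4 ← R4 − R1: [0, -1, 2, 0]
R5 ← R5 − (4)·R1: [0, -6, -8, 2]
R6 ← R6 + (4)·R1: [0, 5, 10, -2]
R3 ← R3 − (4/3)·R2: [0, 0, 20/3, -2/3]
R4 ← R4 + (1/3)·R2: [0, 0, 10/3, -1/3]
R5 ← R5 + (2)·R2: [0, 0, 0, 0]
R6 ← R6 − (5/3)·R2: [0, 0, 10/3, -1/3]
R4 ← R4 − (1/2)·R3: [0, 0, 0, 0]
R6 ← R6 − (1/2)·R3: [0, 0, 0, 0]
Echelon form has 3 nonzero rows, so rank(A) = 3.
The rank gives the maximum number of linearly independent columns: 3.

3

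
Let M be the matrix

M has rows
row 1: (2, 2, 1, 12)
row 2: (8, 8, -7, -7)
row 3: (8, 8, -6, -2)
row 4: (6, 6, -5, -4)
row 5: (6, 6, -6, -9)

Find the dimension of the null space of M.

2

Row reduce to echelon form.
R2 ← R2 − (4)·R1: [0, 0, -11, -55]
R3 ← R3 − (4)·R1: [0, 0, -10, -50]
R4 ← R4 − (3)·R1: [0, 0, -8, -40]
R5 ← R5 − (3)·R1: [0, 0, -9, -45]
R3 ← R3 − (10/11)·R2: [0, 0, 0, 0]
R4 ← R4 − (8/11)·R2: [0, 0, 0, 0]
R5 ← R5 − (9/11)·R2: [0, 0, 0, 0]
2 nonzero rows, so rank(M) = 2.
M has 4 columns; by rank–nullity, nullity = 4 − 2 = 2.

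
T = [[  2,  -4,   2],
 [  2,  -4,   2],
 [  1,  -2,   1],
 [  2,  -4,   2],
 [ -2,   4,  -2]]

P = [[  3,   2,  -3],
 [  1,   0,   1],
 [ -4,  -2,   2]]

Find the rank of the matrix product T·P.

1

First compute TP:
[[ -6,   0,  -6],
 [ -6,   0,  -6],
 [ -3,   0,  -3],
 [ -6,   0,  -6],
 [  6,   0,   6]]
Now row reduce the product.
R2 ← R2 − R1: [0, 0, 0]
R3 ← R3 − (1/2)·R1: [0, 0, 0]
R4 ← R4 − R1: [0, 0, 0]
R5 ← R5 + R1: [0, 0, 0]
1 nonzero row, so rank(TP) = 1.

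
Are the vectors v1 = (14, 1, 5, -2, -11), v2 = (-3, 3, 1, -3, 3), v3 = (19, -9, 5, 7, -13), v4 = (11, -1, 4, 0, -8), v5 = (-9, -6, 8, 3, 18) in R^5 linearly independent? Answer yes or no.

Form the matrix with these vectors as rows and row reduce.
R2 ← R2 + (3/14)·R1: [0, 45/14, 29/14, -24/7, 9/14]
R3 ← R3 − (19/14)·R1: [0, -145/14, -25/14, 68/7, 27/14]
R4 ← R4 − (11/14)·R1: [0, -25/14, 1/14, 11/7, 9/14]
R5 ← R5 + (9/14)·R1: [0, -75/14, 157/14, 12/7, 153/14]
R3 ← R3 + (29/9)·R2: [0, 0, 44/9, -4/3, 4]
R4 ← R4 + (5/9)·R2: [0, 0, 11/9, -1/3, 1]
R5 ← R5 + (5/3)·R2: [0, 0, 44/3, -4, 12]
R4 ← R4 − (1/4)·R3: [0, 0, 0, 0, 0]
R5 ← R5 − (3)·R3: [0, 0, 0, 0, 0]
3 nonzero rows, so the 5 vectors span a space of dimension 3.
Since 3 < 5, the vectors are linearly dependent.

no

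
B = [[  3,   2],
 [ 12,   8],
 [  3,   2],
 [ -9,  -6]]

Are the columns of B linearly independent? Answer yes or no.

Row reduce B to echelon form.
R2 ← R2 − (4)·R1: [0, 0]
R3 ← R3 − R1: [0, 0]
R4 ← R4 + (3)·R1: [0, 0]
1 pivot among 2 columns.
Only 1 < 2 pivot columns, so the columns are linearly dependent.

no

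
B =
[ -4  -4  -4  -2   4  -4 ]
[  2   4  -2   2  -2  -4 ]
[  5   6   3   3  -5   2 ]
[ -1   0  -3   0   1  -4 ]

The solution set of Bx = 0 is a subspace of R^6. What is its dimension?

Row reduce to echelon form.
R2 ← R2 + (1/2)·R1: [0, 2, -4, 1, 0, -6]
R3 ← R3 + (5/4)·R1: [0, 1, -2, 1/2, 0, -3]
R4 ← R4 − (1/4)·R1: [0, 1, -2, 1/2, 0, -3]
R3 ← R3 − (1/2)·R2: [0, 0, 0, 0, 0, 0]
R4 ← R4 − (1/2)·R2: [0, 0, 0, 0, 0, 0]
2 nonzero rows, so rank(B) = 2.
B has 6 columns; by rank–nullity, nullity = 6 − 2 = 4.

4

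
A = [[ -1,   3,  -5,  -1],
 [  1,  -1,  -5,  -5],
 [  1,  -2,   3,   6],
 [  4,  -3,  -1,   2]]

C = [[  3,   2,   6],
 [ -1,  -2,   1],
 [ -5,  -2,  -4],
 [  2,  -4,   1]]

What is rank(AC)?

3

First compute AC:
[[ 17,   6,  16],
 [ 19,  34,  20],
 [  2, -24,  -2],
 [ 24,   8,  27]]
Now row reduce the product.
R2 ← R2 − (19/17)·R1: [0, 464/17, 36/17]
R3 ← R3 − (2/17)·R1: [0, -420/17, -66/17]
R4 ← R4 − (24/17)·R1: [0, -8/17, 75/17]
R3 ← R3 + (105/116)·R2: [0, 0, -57/29]
R4 ← R4 + (1/58)·R2: [0, 0, 129/29]
R4 ← R4 + (43/19)·R3: [0, 0, 0]
3 nonzero rows, so rank(AC) = 3.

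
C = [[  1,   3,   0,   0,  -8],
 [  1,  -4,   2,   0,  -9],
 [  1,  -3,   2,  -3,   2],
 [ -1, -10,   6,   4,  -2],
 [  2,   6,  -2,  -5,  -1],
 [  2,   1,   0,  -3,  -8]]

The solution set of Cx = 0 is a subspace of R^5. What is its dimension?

1

Row reduce to echelon form.
R2 ← R2 − R1: [0, -7, 2, 0, -1]
R3 ← R3 − R1: [0, -6, 2, -3, 10]
R4 ← R4 + R1: [0, -7, 6, 4, -10]
R5 ← R5 − (2)·R1: [0, 0, -2, -5, 15]
R6 ← R6 − (2)·R1: [0, -5, 0, -3, 8]
R3 ← R3 − (6/7)·R2: [0, 0, 2/7, -3, 76/7]
R4 ← R4 − R2: [0, 0, 4, 4, -9]
R6 ← R6 − (5/7)·R2: [0, 0, -10/7, -3, 61/7]
R4 ← R4 − (14)·R3: [0, 0, 0, 46, -161]
R5 ← R5 + (7)·R3: [0, 0, 0, -26, 91]
R6 ← R6 + (5)·R3: [0, 0, 0, -18, 63]
R5 ← R5 + (13/23)·R4: [0, 0, 0, 0, 0]
R6 ← R6 + (9/23)·R4: [0, 0, 0, 0, 0]
4 nonzero rows, so rank(C) = 4.
C has 5 columns; by rank–nullity, nullity = 5 − 4 = 1.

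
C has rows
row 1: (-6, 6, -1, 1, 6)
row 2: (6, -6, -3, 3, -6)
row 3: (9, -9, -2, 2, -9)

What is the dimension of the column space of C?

2

Row reduce to echelon form.
R2 ← R2 + R1: [0, 0, -4, 4, 0]
R3 ← R3 + (3/2)·R1: [0, 0, -7/2, 7/2, 0]
R3 ← R3 − (7/8)·R2: [0, 0, 0, 0, 0]
Echelon form has 2 nonzero rows, so rank(C) = 2.
The column space has dimension equal to the rank: 2.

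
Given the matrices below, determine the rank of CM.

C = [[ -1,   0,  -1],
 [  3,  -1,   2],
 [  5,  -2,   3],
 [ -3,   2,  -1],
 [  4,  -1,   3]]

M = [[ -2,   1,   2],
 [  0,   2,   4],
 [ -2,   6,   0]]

First compute CM:
[[  4,  -7,  -2],
 [-10,  13,   2],
 [-16,  19,   2],
 [  8,  -5,   2],
 [-14,  20,   4]]
Now row reduce the product.
R2 ← R2 + (5/2)·R1: [0, -9/2, -3]
R3 ← R3 + (4)·R1: [0, -9, -6]
R4 ← R4 − (2)·R1: [0, 9, 6]
R5 ← R5 + (7/2)·R1: [0, -9/2, -3]
R3 ← R3 − (2)·R2: [0, 0, 0]
R4 ← R4 + (2)·R2: [0, 0, 0]
R5 ← R5 − R2: [0, 0, 0]
2 nonzero rows, so rank(CM) = 2.

2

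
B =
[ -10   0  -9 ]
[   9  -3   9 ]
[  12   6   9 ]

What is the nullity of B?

Row reduce to echelon form.
R2 ← R2 + (9/10)·R1: [0, -3, 9/10]
R3 ← R3 + (6/5)·R1: [0, 6, -9/5]
R3 ← R3 + (2)·R2: [0, 0, 0]
2 nonzero rows, so rank(B) = 2.
B has 3 columns; by rank–nullity, nullity = 3 − 2 = 1.

1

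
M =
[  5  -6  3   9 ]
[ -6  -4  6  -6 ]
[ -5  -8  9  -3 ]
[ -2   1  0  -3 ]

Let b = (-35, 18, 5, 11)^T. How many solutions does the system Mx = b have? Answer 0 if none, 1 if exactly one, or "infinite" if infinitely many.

Row reduce the augmented matrix [M | b].
R2 ← R2 + (6/5)·R1: [0, -56/5, 48/5, 24/5, -24]
R3 ← R3 + R1: [0, -14, 12, 6, -30]
R4 ← R4 + (2/5)·R1: [0, -7/5, 6/5, 3/5, -3]
R3 ← R3 − (5/4)·R2: [0, 0, 0, 0, 0]
R4 ← R4 − (1/8)·R2: [0, 0, 0, 0, 0]
The echelon form has 2 nonzero rows, and every pivot lies in the first 4 columns, so rank(M) = rank([M|b]) = 2.
The system is consistent.
rank = 2 < 4 unknowns, so there are infinitely many solutions.

infinite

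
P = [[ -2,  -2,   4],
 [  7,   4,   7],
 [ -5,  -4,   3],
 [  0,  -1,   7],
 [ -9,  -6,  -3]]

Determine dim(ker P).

1

Row reduce to echelon form.
R2 ← R2 + (7/2)·R1: [0, -3, 21]
R3 ← R3 − (5/2)·R1: [0, 1, -7]
R5 ← R5 − (9/2)·R1: [0, 3, -21]
R3 ← R3 + (1/3)·R2: [0, 0, 0]
R4 ← R4 − (1/3)·R2: [0, 0, 0]
R5 ← R5 + R2: [0, 0, 0]
2 nonzero rows, so rank(P) = 2.
P has 3 columns; by rank–nullity, nullity = 3 − 2 = 1.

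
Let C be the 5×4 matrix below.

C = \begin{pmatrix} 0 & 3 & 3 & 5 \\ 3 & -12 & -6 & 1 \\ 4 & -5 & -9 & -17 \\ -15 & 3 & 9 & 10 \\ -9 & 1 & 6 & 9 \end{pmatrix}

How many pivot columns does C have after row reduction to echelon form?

Row reduce to echelon form.
Swap R1 ↔ R2
R3 ← R3 − (4/3)·R1: [0, 11, -1, -55/3]
R4 ← R4 + (5)·R1: [0, -57, -21, 15]
R5 ← R5 + (3)·R1: [0, -35, -12, 12]
R3 ← R3 − (11/3)·R2: [0, 0, -12, -110/3]
R4 ← R4 + (19)·R2: [0, 0, 36, 110]
R5 ← R5 + (35/3)·R2: [0, 0, 23, 211/3]
R4 ← R4 + (3)·R3: [0, 0, 0, 0]
R5 ← R5 + (23/12)·R3: [0, 0, 0, 1/18]
Swap R4 ↔ R5
Echelon form has 4 nonzero rows, so rank(C) = 4.
Each nonzero row contributes one pivot column: 4 pivot columns.

4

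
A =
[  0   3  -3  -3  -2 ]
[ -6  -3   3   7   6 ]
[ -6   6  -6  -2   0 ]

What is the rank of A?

Row reduce to echelon form.
Swap R1 ↔ R2
R3 ← R3 − R1: [0, 9, -9, -9, -6]
R3 ← R3 − (3)·R2: [0, 0, 0, 0, 0]
Echelon form has 2 nonzero rows, so rank(A) = 2.

2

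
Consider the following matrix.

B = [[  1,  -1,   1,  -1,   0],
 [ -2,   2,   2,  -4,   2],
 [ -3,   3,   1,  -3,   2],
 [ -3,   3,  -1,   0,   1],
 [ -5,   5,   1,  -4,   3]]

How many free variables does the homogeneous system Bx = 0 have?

3

Row reduce to echelon form.
R2 ← R2 + (2)·R1: [0, 0, 4, -6, 2]
R3 ← R3 + (3)·R1: [0, 0, 4, -6, 2]
R4 ← R4 + (3)·R1: [0, 0, 2, -3, 1]
R5 ← R5 + (5)·R1: [0, 0, 6, -9, 3]
R3 ← R3 − R2: [0, 0, 0, 0, 0]
R4 ← R4 − (1/2)·R2: [0, 0, 0, 0, 0]
R5 ← R5 − (3/2)·R2: [0, 0, 0, 0, 0]
2 nonzero rows, so rank(B) = 2.
B has 5 columns; by rank–nullity, nullity = 5 − 2 = 3.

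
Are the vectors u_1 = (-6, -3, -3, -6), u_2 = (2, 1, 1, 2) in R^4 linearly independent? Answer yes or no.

Form the matrix with these vectors as rows and row reduce.
R2 ← R2 + (1/3)·R1: [0, 0, 0, 0]
1 nonzero row, so the 2 vectors span a space of dimension 1.
Since 1 < 2, the vectors are linearly dependent.

no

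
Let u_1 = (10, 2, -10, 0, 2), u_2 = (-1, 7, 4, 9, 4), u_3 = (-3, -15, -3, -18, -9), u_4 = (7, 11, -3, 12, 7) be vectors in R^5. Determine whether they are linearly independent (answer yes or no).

no

Form the matrix with these vectors as rows and row reduce.
R2 ← R2 + (1/10)·R1: [0, 36/5, 3, 9, 21/5]
R3 ← R3 + (3/10)·R1: [0, -72/5, -6, -18, -42/5]
R4 ← R4 − (7/10)·R1: [0, 48/5, 4, 12, 28/5]
R3 ← R3 + (2)·R2: [0, 0, 0, 0, 0]
R4 ← R4 − (4/3)·R2: [0, 0, 0, 0, 0]
2 nonzero rows, so the 4 vectors span a space of dimension 2.
Since 2 < 4, the vectors are linearly dependent.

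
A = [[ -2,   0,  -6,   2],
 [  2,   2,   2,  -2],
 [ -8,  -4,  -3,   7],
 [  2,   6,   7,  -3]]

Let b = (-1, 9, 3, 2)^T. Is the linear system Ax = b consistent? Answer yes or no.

Row reduce the augmented matrix [A | b].
R2 ← R2 + R1: [0, 2, -4, 0, 8]
R3 ← R3 − (4)·R1: [0, -4, 21, -1, 7]
R4 ← R4 + R1: [0, 6, 1, -1, 1]
R3 ← R3 + (2)·R2: [0, 0, 13, -1, 23]
R4 ← R4 − (3)·R2: [0, 0, 13, -1, -23]
R4 ← R4 − R3: [0, 0, 0, 0, -46]
The echelon form has 4 nonzero rows; the last pivot sits in the augmented column, so rank(A) = 3 but rank([A|b]) = 4.
Since the ranks differ, the system is inconsistent.

no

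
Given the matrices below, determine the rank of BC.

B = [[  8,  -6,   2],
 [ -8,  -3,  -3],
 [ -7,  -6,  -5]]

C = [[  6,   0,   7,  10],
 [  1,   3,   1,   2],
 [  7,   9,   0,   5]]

3

First compute BC:
[[ 56,   0,  50,  78],
 [-72, -36, -59, -101],
 [-83, -63, -55, -107]]
Now row reduce the product.
R2 ← R2 + (9/7)·R1: [0, -36, 37/7, -5/7]
R3 ← R3 + (83/56)·R1: [0, -63, 535/28, 241/28]
R3 ← R3 − (7/4)·R2: [0, 0, 69/7, 69/7]
3 nonzero rows, so rank(BC) = 3.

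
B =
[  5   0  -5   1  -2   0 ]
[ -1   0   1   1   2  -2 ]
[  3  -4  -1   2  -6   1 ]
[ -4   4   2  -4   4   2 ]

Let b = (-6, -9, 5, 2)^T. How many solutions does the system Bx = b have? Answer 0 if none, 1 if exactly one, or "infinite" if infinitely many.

Row reduce the augmented matrix [B | b].
R2 ← R2 + (1/5)·R1: [0, 0, 0, 6/5, 8/5, -2, -51/5]
R3 ← R3 − (3/5)·R1: [0, -4, 2, 7/5, -24/5, 1, 43/5]
R4 ← R4 + (4/5)·R1: [0, 4, -2, -16/5, 12/5, 2, -14/5]
Swap R2 ↔ R3
R4 ← R4 + R2: [0, 0, 0, -9/5, -12/5, 3, 29/5]
R4 ← R4 + (3/2)·R3: [0, 0, 0, 0, 0, 0, -19/2]
The echelon form has 4 nonzero rows; the last pivot sits in the augmented column, so rank(B) = 3 but rank([B|b]) = 4.
Since the ranks differ, the system is inconsistent.
It has no solutions.

0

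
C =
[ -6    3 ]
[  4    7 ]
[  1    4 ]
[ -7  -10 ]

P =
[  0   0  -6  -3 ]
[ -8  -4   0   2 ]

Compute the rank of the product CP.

2

First compute CP:
[[-24, -12,  36,  24],
 [-56, -28, -24,   2],
 [-32, -16,  -6,   5],
 [ 80,  40,  42,   1]]
Now row reduce the product.
R2 ← R2 − (7/3)·R1: [0, 0, -108, -54]
R3 ← R3 − (4/3)·R1: [0, 0, -54, -27]
R4 ← R4 + (10/3)·R1: [0, 0, 162, 81]
R3 ← R3 − (1/2)·R2: [0, 0, 0, 0]
R4 ← R4 + (3/2)·R2: [0, 0, 0, 0]
2 nonzero rows, so rank(CP) = 2.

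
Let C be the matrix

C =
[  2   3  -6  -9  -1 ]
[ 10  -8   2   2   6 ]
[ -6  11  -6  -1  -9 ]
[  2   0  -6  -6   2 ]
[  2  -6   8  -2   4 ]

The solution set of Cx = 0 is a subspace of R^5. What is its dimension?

Row reduce to echelon form.
R2 ← R2 − (5)·R1: [0, -23, 32, 47, 11]
R3 ← R3 + (3)·R1: [0, 20, -24, -28, -12]
R4 ← R4 − R1: [0, -3, 0, 3, 3]
R5 ← R5 − R1: [0, -9, 14, 7, 5]
R3 ← R3 + (20/23)·R2: [0, 0, 88/23, 296/23, -56/23]
R4 ← R4 − (3/23)·R2: [0, 0, -96/23, -72/23, 36/23]
R5 ← R5 − (9/23)·R2: [0, 0, 34/23, -262/23, 16/23]
R4 ← R4 + (12/11)·R3: [0, 0, 0, 120/11, -12/11]
R5 ← R5 − (17/44)·R3: [0, 0, 0, -180/11, 18/11]
R5 ← R5 + (3/2)·R4: [0, 0, 0, 0, 0]
4 nonzero rows, so rank(C) = 4.
C has 5 columns; by rank–nullity, nullity = 5 − 4 = 1.

1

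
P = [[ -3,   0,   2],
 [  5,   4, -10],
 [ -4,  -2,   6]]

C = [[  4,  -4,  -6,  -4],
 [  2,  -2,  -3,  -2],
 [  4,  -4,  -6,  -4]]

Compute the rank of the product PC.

1

First compute PC:
[[ -4,   4,   6,   4],
 [-12,  12,  18,  12],
 [  4,  -4,  -6,  -4]]
Now row reduce the product.
R2 ← R2 − (3)·R1: [0, 0, 0, 0]
R3 ← R3 + R1: [0, 0, 0, 0]
1 nonzero row, so rank(PC) = 1.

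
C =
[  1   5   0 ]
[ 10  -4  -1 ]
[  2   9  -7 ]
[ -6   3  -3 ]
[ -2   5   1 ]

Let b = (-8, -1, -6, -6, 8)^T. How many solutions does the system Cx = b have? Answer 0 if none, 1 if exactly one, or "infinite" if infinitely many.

Row reduce the augmented matrix [C | b].
R2 ← R2 − (10)·R1: [0, -54, -1, 79]
R3 ← R3 − (2)·R1: [0, -1, -7, 10]
R4 ← R4 + (6)·R1: [0, 33, -3, -54]
R5 ← R5 + (2)·R1: [0, 15, 1, -8]
R3 ← R3 − (1/54)·R2: [0, 0, -377/54, 461/54]
R4 ← R4 + (11/18)·R2: [0, 0, -65/18, -103/18]
R5 ← R5 + (5/18)·R2: [0, 0, 13/18, 251/18]
R4 ← R4 − (15/29)·R3: [0, 0, 0, -294/29]
R5 ← R5 + (3/29)·R3: [0, 0, 0, 430/29]
R5 ← R5 + (215/147)·R4: [0, 0, 0, 0]
The echelon form has 4 nonzero rows; the last pivot sits in the augmented column, so rank(C) = 3 but rank([C|b]) = 4.
Since the ranks differ, the system is inconsistent.
It has no solutions.

0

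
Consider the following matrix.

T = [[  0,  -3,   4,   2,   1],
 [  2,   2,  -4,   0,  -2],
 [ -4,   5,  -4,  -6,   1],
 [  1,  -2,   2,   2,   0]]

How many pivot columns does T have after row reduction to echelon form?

Row reduce to echelon form.
Swap R1 ↔ R2
R3 ← R3 + (2)·R1: [0, 9, -12, -6, -3]
R4 ← R4 − (1/2)·R1: [0, -3, 4, 2, 1]
R3 ← R3 + (3)·R2: [0, 0, 0, 0, 0]
R4 ← R4 − R2: [0, 0, 0, 0, 0]
Echelon form has 2 nonzero rows, so rank(T) = 2.
Each nonzero row contributes one pivot column: 2 pivot columns.

2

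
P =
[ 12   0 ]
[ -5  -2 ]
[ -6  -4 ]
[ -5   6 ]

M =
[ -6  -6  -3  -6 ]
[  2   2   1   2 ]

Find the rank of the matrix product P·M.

1

First compute PM:
[[-72, -72, -36, -72],
 [ 26,  26,  13,  26],
 [ 28,  28,  14,  28],
 [ 42,  42,  21,  42]]
Now row reduce the product.
R2 ← R2 + (13/36)·R1: [0, 0, 0, 0]
R3 ← R3 + (7/18)·R1: [0, 0, 0, 0]
R4 ← R4 + (7/12)·R1: [0, 0, 0, 0]
1 nonzero row, so rank(PM) = 1.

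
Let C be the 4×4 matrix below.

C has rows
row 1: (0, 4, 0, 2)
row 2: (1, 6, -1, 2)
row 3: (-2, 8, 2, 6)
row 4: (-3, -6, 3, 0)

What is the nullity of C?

Row reduce to echelon form.
Swap R1 ↔ R2
R3 ← R3 + (2)·R1: [0, 20, 0, 10]
R4 ← R4 + (3)·R1: [0, 12, 0, 6]
R3 ← R3 − (5)·R2: [0, 0, 0, 0]
R4 ← R4 − (3)·R2: [0, 0, 0, 0]
2 nonzero rows, so rank(C) = 2.
C has 4 columns; by rank–nullity, nullity = 4 − 2 = 2.

2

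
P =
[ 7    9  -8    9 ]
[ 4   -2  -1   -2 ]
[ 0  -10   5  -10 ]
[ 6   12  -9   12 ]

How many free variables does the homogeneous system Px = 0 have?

2

Row reduce to echelon form.
R2 ← R2 − (4/7)·R1: [0, -50/7, 25/7, -50/7]
R4 ← R4 − (6/7)·R1: [0, 30/7, -15/7, 30/7]
R3 ← R3 − (7/5)·R2: [0, 0, 0, 0]
R4 ← R4 + (3/5)·R2: [0, 0, 0, 0]
2 nonzero rows, so rank(P) = 2.
P has 4 columns; by rank–nullity, nullity = 4 − 2 = 2.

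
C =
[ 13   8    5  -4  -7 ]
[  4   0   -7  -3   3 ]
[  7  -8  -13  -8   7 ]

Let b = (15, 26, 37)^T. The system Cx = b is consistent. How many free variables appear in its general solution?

Row reduce the augmented matrix [C | b].
R2 ← R2 − (4/13)·R1: [0, -32/13, -111/13, -23/13, 67/13, 278/13]
R3 ← R3 − (7/13)·R1: [0, -160/13, -204/13, -76/13, 140/13, 376/13]
R3 ← R3 − (5)·R2: [0, 0, 27, 3, -15, -78]
The echelon form has 3 nonzero rows, and every pivot lies in the first 5 columns, so rank(C) = rank([C|b]) = 3.
The system is consistent.
Free variables = (unknowns) − (rank) = 5 − 3 = 2.

2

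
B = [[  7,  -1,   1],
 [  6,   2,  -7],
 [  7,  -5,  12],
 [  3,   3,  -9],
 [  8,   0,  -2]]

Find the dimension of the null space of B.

1

Row reduce to echelon form.
R2 ← R2 − (6/7)·R1: [0, 20/7, -55/7]
R3 ← R3 − R1: [0, -4, 11]
R4 ← R4 − (3/7)·R1: [0, 24/7, -66/7]
R5 ← R5 − (8/7)·R1: [0, 8/7, -22/7]
R3 ← R3 + (7/5)·R2: [0, 0, 0]
R4 ← R4 − (6/5)·R2: [0, 0, 0]
R5 ← R5 − (2/5)·R2: [0, 0, 0]
2 nonzero rows, so rank(B) = 2.
B has 3 columns; by rank–nullity, nullity = 3 − 2 = 1.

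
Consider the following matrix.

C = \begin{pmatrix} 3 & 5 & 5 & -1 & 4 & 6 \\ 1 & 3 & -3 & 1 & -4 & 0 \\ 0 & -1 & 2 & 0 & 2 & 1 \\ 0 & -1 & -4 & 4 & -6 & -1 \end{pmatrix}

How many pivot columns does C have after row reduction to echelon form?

3

Row reduce to echelon form.
R2 ← R2 − (1/3)·R1: [0, 4/3, -14/3, 4/3, -16/3, -2]
R3 ← R3 + (3/4)·R2: [0, 0, -3/2, 1, -2, -1/2]
R4 ← R4 + (3/4)·R2: [0, 0, -15/2, 5, -10, -5/2]
R4 ← R4 − (5)·R3: [0, 0, 0, 0, 0, 0]
Echelon form has 3 nonzero rows, so rank(C) = 3.
Each nonzero row contributes one pivot column: 3 pivot columns.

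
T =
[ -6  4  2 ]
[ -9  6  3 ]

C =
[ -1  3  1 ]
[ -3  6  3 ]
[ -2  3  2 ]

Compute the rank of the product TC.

First compute TC:
[[-10,  12,  10],
 [-15,  18,  15]]
Now row reduce the product.
R2 ← R2 − (3/2)·R1: [0, 0, 0]
1 nonzero row, so rank(TC) = 1.

1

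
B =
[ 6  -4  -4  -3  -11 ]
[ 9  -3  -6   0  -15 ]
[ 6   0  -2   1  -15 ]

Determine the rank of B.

3

Row reduce to echelon form.
R2 ← R2 − (3/2)·R1: [0, 3, 0, 9/2, 3/2]
R3 ← R3 − R1: [0, 4, 2, 4, -4]
R3 ← R3 − (4/3)·R2: [0, 0, 2, -2, -6]
Echelon form has 3 nonzero rows, so rank(B) = 3.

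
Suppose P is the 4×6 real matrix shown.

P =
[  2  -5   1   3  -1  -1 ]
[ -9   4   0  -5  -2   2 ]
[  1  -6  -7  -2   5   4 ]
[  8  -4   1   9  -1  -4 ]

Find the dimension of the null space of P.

Row reduce to echelon form.
R2 ← R2 + (9/2)·R1: [0, -37/2, 9/2, 17/2, -13/2, -5/2]
R3 ← R3 − (1/2)·R1: [0, -7/2, -15/2, -7/2, 11/2, 9/2]
R4 ← R4 − (4)·R1: [0, 16, -3, -3, 3, 0]
R3 ← R3 − (7/37)·R2: [0, 0, -309/37, -189/37, 249/37, 184/37]
R4 ← R4 + (32/37)·R2: [0, 0, 33/37, 161/37, -97/37, -80/37]
R4 ← R4 + (11/103)·R3: [0, 0, 0, 392/103, -196/103, -168/103]
4 nonzero rows, so rank(P) = 4.
P has 6 columns; by rank–nullity, nullity = 6 − 4 = 2.

2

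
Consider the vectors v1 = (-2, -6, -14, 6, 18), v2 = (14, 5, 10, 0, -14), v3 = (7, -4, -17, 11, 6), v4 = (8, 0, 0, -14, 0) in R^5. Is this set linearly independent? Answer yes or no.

yes

Form the matrix with these vectors as rows and row reduce.
R2 ← R2 + (7)·R1: [0, -37, -88, 42, 112]
R3 ← R3 + (7/2)·R1: [0, -25, -66, 32, 69]
R4 ← R4 + (4)·R1: [0, -24, -56, 10, 72]
R3 ← R3 − (25/37)·R2: [0, 0, -242/37, 134/37, -247/37]
R4 ← R4 − (24/37)·R2: [0, 0, 40/37, -638/37, -24/37]
R4 ← R4 + (20/121)·R3: [0, 0, 0, -2014/121, -212/121]
4 nonzero rows, so the 4 vectors span a space of dimension 4.
Since 4 = 4, the vectors are linearly independent.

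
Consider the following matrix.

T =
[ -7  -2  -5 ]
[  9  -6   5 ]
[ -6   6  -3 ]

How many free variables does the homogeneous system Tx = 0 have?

1

Row reduce to echelon form.
R2 ← R2 + (9/7)·R1: [0, -60/7, -10/7]
R3 ← R3 − (6/7)·R1: [0, 54/7, 9/7]
R3 ← R3 + (9/10)·R2: [0, 0, 0]
2 nonzero rows, so rank(T) = 2.
T has 3 columns; by rank–nullity, nullity = 3 − 2 = 1.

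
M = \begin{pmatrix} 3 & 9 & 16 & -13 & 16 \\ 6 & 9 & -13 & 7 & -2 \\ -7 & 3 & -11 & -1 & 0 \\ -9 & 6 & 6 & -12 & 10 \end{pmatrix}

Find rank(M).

Row reduce to echelon form.
R2 ← R2 − (2)·R1: [0, -9, -45, 33, -34]
R3 ← R3 + (7/3)·R1: [0, 24, 79/3, -94/3, 112/3]
R4 ← R4 + (3)·R1: [0, 33, 54, -51, 58]
R3 ← R3 + (8/3)·R2: [0, 0, -281/3, 170/3, -160/3]
R4 ← R4 + (11/3)·R2: [0, 0, -111, 70, -200/3]
R4 ← R4 − (333/281)·R3: [0, 0, 0, 800/281, -2920/843]
Echelon form has 4 nonzero rows, so rank(M) = 4.

4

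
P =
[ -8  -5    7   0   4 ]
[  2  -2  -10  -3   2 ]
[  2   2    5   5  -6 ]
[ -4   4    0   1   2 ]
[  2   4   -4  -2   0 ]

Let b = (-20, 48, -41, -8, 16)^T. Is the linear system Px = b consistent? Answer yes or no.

Row reduce the augmented matrix [P | b].
R2 ← R2 + (1/4)·R1: [0, -13/4, -33/4, -3, 3, 43]
R3 ← R3 + (1/4)·R1: [0, 3/4, 27/4, 5, -5, -46]
R4 ← R4 − (1/2)·R1: [0, 13/2, -7/2, 1, 0, 2]
R5 ← R5 + (1/4)·R1: [0, 11/4, -9/4, -2, 1, 11]
R3 ← R3 + (3/13)·R2: [0, 0, 63/13, 56/13, -56/13, -469/13]
R4 ← R4 + (2)·R2: [0, 0, -20, -5, 6, 88]
R5 ← R5 + (11/13)·R2: [0, 0, -120/13, -59/13, 46/13, 616/13]
R4 ← R4 + (260/63)·R3: [0, 0, 0, 115/9, -106/9, -548/9]
R5 ← R5 + (40/21)·R3: [0, 0, 0, 11/3, -14/3, -64/3]
R5 ← R5 − (33/115)·R4: [0, 0, 0, 0, -148/115, -444/115]
The echelon form has 5 nonzero rows, and every pivot lies in the first 5 columns, so rank(P) = rank([P|b]) = 5.
The system is consistent.

yes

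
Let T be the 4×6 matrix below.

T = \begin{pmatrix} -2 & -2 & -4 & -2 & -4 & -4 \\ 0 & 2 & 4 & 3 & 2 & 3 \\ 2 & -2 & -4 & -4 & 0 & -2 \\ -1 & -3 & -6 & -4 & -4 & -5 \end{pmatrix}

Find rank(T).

Row reduce to echelon form.
R3 ← R3 + R1: [0, -4, -8, -6, -4, -6]
R4 ← R4 − (1/2)·R1: [0, -2, -4, -3, -2, -3]
R3 ← R3 + (2)·R2: [0, 0, 0, 0, 0, 0]
R4 ← R4 + R2: [0, 0, 0, 0, 0, 0]
Echelon form has 2 nonzero rows, so rank(T) = 2.

2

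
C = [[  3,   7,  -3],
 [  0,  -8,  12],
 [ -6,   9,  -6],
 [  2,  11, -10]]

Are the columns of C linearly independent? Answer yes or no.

Row reduce C to echelon form.
R3 ← R3 + (2)·R1: [0, 23, -12]
R4 ← R4 − (2/3)·R1: [0, 19/3, -8]
R3 ← R3 + (23/8)·R2: [0, 0, 45/2]
R4 ← R4 + (19/24)·R2: [0, 0, 3/2]
R4 ← R4 − (1/15)·R3: [0, 0, 0]
3 pivots among 3 columns.
Every column is a pivot column, so the columns are linearly independent.

yes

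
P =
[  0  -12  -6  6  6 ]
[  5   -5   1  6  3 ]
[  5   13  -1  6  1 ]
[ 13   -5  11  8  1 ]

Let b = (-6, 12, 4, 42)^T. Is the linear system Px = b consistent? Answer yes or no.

Row reduce the augmented matrix [P | b].
Swap R1 ↔ R2
R3 ← R3 − R1: [0, 18, -2, 0, -2, -8]
R4 ← R4 − (13/5)·R1: [0, 8, 42/5, -38/5, -34/5, 54/5]
R3 ← R3 + (3/2)·R2: [0, 0, -11, 9, 7, -17]
R4 ← R4 + (2/3)·R2: [0, 0, 22/5, -18/5, -14/5, 34/5]
R4 ← R4 + (2/5)·R3: [0, 0, 0, 0, 0, 0]
The echelon form has 3 nonzero rows, and every pivot lies in the first 5 columns, so rank(P) = rank([P|b]) = 3.
The system is consistent.

yes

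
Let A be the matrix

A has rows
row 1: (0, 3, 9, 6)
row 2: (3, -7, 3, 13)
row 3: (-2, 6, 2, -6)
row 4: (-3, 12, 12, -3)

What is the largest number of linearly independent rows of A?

2

Row reduce to echelon form.
Swap R1 ↔ R2
R3 ← R3 + (2/3)·R1: [0, 4/3, 4, 8/3]
R4 ← R4 + R1: [0, 5, 15, 10]
R3 ← R3 − (4/9)·R2: [0, 0, 0, 0]
R4 ← R4 − (5/3)·R2: [0, 0, 0, 0]
Echelon form has 2 nonzero rows, so rank(A) = 2.
The rank gives the maximum number of linearly independent rows: 2.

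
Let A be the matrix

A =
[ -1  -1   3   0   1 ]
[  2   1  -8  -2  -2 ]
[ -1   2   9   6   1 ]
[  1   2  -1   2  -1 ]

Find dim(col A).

Row reduce to echelon form.
R2 ← R2 + (2)·R1: [0, -1, -2, -2, 0]
R3 ← R3 − R1: [0, 3, 6, 6, 0]
R4 ← R4 + R1: [0, 1, 2, 2, 0]
R3 ← R3 + (3)·R2: [0, 0, 0, 0, 0]
R4 ← R4 + R2: [0, 0, 0, 0, 0]
Echelon form has 2 nonzero rows, so rank(A) = 2.
The column space has dimension equal to the rank: 2.

2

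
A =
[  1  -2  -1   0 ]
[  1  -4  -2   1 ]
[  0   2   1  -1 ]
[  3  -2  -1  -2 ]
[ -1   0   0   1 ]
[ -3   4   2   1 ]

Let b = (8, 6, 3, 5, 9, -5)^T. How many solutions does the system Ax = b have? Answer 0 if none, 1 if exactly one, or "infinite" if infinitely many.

0

Row reduce the augmented matrix [A | b].
R2 ← R2 − R1: [0, -2, -1, 1, -2]
R4 ← R4 − (3)·R1: [0, 4, 2, -2, -19]
R5 ← R5 + R1: [0, -2, -1, 1, 17]
R6 ← R6 + (3)·R1: [0, -2, -1, 1, 19]
R3 ← R3 + R2: [0, 0, 0, 0, 1]
R4 ← R4 + (2)·R2: [0, 0, 0, 0, -23]
R5 ← R5 − R2: [0, 0, 0, 0, 19]
R6 ← R6 − R2: [0, 0, 0, 0, 21]
R4 ← R4 + (23)·R3: [0, 0, 0, 0, 0]
R5 ← R5 − (19)·R3: [0, 0, 0, 0, 0]
R6 ← R6 − (21)·R3: [0, 0, 0, 0, 0]
The echelon form has 3 nonzero rows; the last pivot sits in the augmented column, so rank(A) = 2 but rank([A|b]) = 3.
Since the ranks differ, the system is inconsistent.
It has no solutions.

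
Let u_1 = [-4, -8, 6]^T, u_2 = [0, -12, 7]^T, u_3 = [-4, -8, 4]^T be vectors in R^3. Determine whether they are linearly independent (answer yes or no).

yes

Form the matrix with these vectors as rows and row reduce.
R3 ← R3 − R1: [0, 0, -2]
3 nonzero rows, so the 3 vectors span a space of dimension 3.
Since 3 = 3, the vectors are linearly independent.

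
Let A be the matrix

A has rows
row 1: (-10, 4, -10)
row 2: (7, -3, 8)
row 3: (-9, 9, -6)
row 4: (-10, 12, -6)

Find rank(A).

Row reduce to echelon form.
R2 ← R2 + (7/10)·R1: [0, -1/5, 1]
R3 ← R3 − (9/10)·R1: [0, 27/5, 3]
R4 ← R4 − R1: [0, 8, 4]
R3 ← R3 + (27)·R2: [0, 0, 30]
R4 ← R4 + (40)·R2: [0, 0, 44]
R4 ← R4 − (22/15)·R3: [0, 0, 0]
Echelon form has 3 nonzero rows, so rank(A) = 3.

3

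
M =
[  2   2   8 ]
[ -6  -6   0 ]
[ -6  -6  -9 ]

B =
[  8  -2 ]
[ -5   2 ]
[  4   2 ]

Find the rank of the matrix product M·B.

First compute MB:
[[ 38,  16],
 [-18,   0],
 [-54, -18]]
Now row reduce the product.
R2 ← R2 + (9/19)·R1: [0, 144/19]
R3 ← R3 + (27/19)·R1: [0, 90/19]
R3 ← R3 − (5/8)·R2: [0, 0]
2 nonzero rows, so rank(MB) = 2.

2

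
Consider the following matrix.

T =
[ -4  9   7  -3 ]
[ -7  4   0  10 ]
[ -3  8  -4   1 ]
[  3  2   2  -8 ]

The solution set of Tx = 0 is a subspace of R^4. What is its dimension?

0

Row reduce to echelon form.
R2 ← R2 − (7/4)·R1: [0, -47/4, -49/4, 61/4]
R3 ← R3 − (3/4)·R1: [0, 5/4, -37/4, 13/4]
R4 ← R4 + (3/4)·R1: [0, 35/4, 29/4, -41/4]
R3 ← R3 + (5/47)·R2: [0, 0, -496/47, 229/47]
R4 ← R4 + (35/47)·R2: [0, 0, -88/47, 52/47]
R4 ← R4 − (11/62)·R3: [0, 0, 0, 15/62]
4 nonzero rows, so rank(T) = 4.
T has 4 columns; by rank–nullity, nullity = 4 − 4 = 0.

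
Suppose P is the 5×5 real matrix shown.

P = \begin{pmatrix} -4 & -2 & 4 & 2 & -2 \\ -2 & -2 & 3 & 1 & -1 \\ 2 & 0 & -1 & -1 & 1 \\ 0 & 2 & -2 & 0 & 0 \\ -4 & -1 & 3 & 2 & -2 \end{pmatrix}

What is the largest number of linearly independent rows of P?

Row reduce to echelon form.
R2 ← R2 − (1/2)·R1: [0, -1, 1, 0, 0]
R3 ← R3 + (1/2)·R1: [0, -1, 1, 0, 0]
R5 ← R5 − R1: [0, 1, -1, 0, 0]
R3 ← R3 − R2: [0, 0, 0, 0, 0]
R4 ← R4 + (2)·R2: [0, 0, 0, 0, 0]
R5 ← R5 + R2: [0, 0, 0, 0, 0]
Echelon form has 2 nonzero rows, so rank(P) = 2.
The rank gives the maximum number of linearly independent rows: 2.

2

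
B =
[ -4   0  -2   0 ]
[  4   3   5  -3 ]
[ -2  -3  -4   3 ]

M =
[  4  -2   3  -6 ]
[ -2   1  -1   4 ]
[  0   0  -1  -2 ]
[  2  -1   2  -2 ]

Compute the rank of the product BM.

2

First compute BM:
[[-16,   8, -10,  28],
 [  4,  -2,  -2, -16],
 [  4,  -2,   7,   2]]
Now row reduce the product.
R2 ← R2 + (1/4)·R1: [0, 0, -9/2, -9]
R3 ← R3 + (1/4)·R1: [0, 0, 9/2, 9]
R3 ← R3 + R2: [0, 0, 0, 0]
2 nonzero rows, so rank(BM) = 2.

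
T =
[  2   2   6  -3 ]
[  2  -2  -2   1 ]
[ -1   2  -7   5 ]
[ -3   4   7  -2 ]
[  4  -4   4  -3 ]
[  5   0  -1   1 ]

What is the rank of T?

4

Row reduce to echelon form.
R2 ← R2 − R1: [0, -4, -8, 4]
R3 ← R3 + (1/2)·R1: [0, 3, -4, 7/2]
R4 ← R4 + (3/2)·R1: [0, 7, 16, -13/2]
R5 ← R5 − (2)·R1: [0, -8, -8, 3]
R6 ← R6 − (5/2)·R1: [0, -5, -16, 17/2]
R3 ← R3 + (3/4)·R2: [0, 0, -10, 13/2]
R4 ← R4 + (7/4)·R2: [0, 0, 2, 1/2]
R5 ← R5 − (2)·R2: [0, 0, 8, -5]
R6 ← R6 − (5/4)·R2: [0, 0, -6, 7/2]
R4 ← R4 + (1/5)·R3: [0, 0, 0, 9/5]
R5 ← R5 + (4/5)·R3: [0, 0, 0, 1/5]
R6 ← R6 − (3/5)·R3: [0, 0, 0, -2/5]
R5 ← R5 − (1/9)·R4: [0, 0, 0, 0]
R6 ← R6 + (2/9)·R4: [0, 0, 0, 0]
Echelon form has 4 nonzero rows, so rank(T) = 4.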